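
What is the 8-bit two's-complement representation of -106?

|-106| = 106 = 01101010 in 8 bits.
Invert the bits: 10010101. Add 1: 10010110.

10010110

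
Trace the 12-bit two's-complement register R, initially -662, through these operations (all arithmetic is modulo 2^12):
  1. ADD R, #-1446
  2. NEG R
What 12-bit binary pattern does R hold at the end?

Start: R = -662 = 110101101010.
R = -662 + (-1446) = -2108; wraps to 1988 = 011111000100
R = −(1988) = -1988 = 100000111100

100000111100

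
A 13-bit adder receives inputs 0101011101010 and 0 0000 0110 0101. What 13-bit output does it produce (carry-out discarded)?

  0101011101010
+ 0000001100101
= 0101101001111

0101101001111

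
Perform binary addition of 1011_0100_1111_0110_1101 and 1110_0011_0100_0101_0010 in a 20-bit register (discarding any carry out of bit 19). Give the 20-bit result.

  10110100111101101101
+ 11100011010001010010
= 10011000001110111111  (discard carry-out 1)

10011000001110111111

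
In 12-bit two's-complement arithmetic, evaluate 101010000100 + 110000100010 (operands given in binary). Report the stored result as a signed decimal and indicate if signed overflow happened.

101010000100 = -1404 (signed)
110000100010 = -990 (signed)
  101010000100
+ 110000100010
= 011010100110  (discard carry-out 1)
Result 011010100110: MSB = 0 → value 1702.
Both addends are negative but the stored result is non-negative: signed overflow. The true value -1404 + (-990) = -2394 lies outside [-2048, 2047].

1702; overflow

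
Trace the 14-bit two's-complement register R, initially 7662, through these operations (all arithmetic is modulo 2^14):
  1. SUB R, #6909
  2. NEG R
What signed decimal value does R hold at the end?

-753

Start: R = 7662 = 01110111101110.
R = 7662 − 6909 = 753 = 00001011110001
R = −(753) = -753 = 11110100001111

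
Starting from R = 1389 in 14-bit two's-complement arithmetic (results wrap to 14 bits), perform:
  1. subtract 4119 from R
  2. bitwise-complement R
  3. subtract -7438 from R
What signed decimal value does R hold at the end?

-6217

Start: R = 1389 = 00010101101101.
R = 1389 − 4119 = -2730 = 11010101010110
R = NOT 11010101010110 = 00101010101001 = 2729
R = 2729 − (-7438) = 10167; wraps to -6217 = 10011110110111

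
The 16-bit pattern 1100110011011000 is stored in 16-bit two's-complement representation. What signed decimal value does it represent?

-13096

MSB is 1, so the value is negative.
Invert: 0011001100100111. Add 1: 0011001100101000 = 13096. So the value is −13096.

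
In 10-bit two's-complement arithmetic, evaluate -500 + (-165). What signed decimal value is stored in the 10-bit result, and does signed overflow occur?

-500 → 1000001100
-165 → 1101011011
  1000001100
+ 1101011011
= 0101100111  (discard carry-out 1)
Result 0101100111: MSB = 0 → value 359.
Both addends are negative but the stored result is non-negative: signed overflow. The true value -500 + (-165) = -665 lies outside [-512, 511].

359; overflow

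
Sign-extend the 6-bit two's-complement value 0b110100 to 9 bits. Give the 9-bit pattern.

111110100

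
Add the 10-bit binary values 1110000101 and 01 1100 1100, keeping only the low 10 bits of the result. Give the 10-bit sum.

0101010001

  1110000101
+ 0111001100
= 0101010001  (discard carry-out 1)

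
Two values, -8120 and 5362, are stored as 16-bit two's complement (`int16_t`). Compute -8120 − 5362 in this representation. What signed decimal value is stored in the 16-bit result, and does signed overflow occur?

-13482; no overflow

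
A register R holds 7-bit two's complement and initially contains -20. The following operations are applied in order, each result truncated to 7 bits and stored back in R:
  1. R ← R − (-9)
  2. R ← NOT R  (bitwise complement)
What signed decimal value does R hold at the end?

10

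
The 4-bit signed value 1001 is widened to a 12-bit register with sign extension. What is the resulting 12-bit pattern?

MSB of 1001 is 1; replicate it into the new high bits.
11111111|1001 → 111111111001 (still -7).

111111111001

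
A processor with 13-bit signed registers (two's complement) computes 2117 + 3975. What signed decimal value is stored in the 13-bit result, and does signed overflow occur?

2117 → 0100001000101
3975 → 0111110000111
  0100001000101
+ 0111110000111
= 1011111001100
Result 1011111001100: MSB = 1 → 6092 − 8192 = -2100.
Both addends are non-negative but the stored result is negative: signed overflow. The true value 2117 + 3975 = 6092 lies outside [-4096, 4095].

-2100; overflow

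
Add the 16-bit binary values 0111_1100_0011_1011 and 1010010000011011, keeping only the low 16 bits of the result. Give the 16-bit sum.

0010000001010110

  0111110000111011
+ 1010010000011011
= 0010000001010110  (discard carry-out 1)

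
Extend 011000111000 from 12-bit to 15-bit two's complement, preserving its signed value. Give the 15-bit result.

MSB of 011000111000 is 0; replicate it into the new high bits.
000|011000111000 → 000011000111000 (still 1592).

000011000111000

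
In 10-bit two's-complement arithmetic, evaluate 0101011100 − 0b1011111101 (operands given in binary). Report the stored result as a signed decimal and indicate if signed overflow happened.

-417; overflow

0101011100 = 348 (signed)
0b1011111101 → 1011111101 = -259 (signed)
Subtract via negate-and-add: invert 1011111101 + 1 = 0100000011 (i.e. 259).
  0101011100
+ 0100000011
= 1001011111
Result 1001011111: MSB = 1 → 607 − 1024 = -417.
Both addends (after negating the subtrahend) are non-negative but the stored result is negative: signed overflow. The true value 348 − (-259) = 607 lies outside [-512, 511].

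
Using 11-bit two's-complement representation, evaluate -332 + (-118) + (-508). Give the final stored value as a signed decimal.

-958

-332 + (-118) = -450 (11000111110)
-450 + (-508) = -958 (10001000010)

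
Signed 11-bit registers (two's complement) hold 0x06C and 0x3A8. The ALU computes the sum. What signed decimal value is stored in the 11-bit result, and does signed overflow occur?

0x06C = 00001101100 = 108 (signed)
0x3A8 = 01110101000 = 936 (signed)
  00001101100
+ 01110101000
= 10000010100
Result 10000010100: MSB = 1 → 1044 − 2048 = -1004.
Both addends are non-negative but the stored result is negative: signed overflow. The true value 108 + 936 = 1044 lies outside [-1024, 1023].

-1004; overflow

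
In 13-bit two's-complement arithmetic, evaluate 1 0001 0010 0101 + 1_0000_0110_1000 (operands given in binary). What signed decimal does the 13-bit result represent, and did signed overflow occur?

397; overflow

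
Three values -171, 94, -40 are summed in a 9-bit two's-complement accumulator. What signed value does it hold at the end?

-171 + 94 = -77 (110110011)
-77 + (-40) = -117 (110001011)

-117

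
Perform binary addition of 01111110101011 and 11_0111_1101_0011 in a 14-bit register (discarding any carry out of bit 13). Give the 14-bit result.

  01111110101011
+ 11011111010011
= 01011101111110  (discard carry-out 1)

01011101111110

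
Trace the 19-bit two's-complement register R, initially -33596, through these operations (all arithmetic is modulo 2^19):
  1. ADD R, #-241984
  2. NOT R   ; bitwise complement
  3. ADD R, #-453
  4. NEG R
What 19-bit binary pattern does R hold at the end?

0111100110101001010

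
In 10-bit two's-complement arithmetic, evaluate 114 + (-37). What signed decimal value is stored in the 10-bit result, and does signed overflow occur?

114 → 0001110010
-37 → 1111011011
  0001110010
+ 1111011011
= 0001001101  (discard carry-out 1)
Result 0001001101: MSB = 0 → value 77.
Addends have opposite signs, so signed overflow cannot occur.

77; no overflow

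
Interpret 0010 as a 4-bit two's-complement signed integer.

2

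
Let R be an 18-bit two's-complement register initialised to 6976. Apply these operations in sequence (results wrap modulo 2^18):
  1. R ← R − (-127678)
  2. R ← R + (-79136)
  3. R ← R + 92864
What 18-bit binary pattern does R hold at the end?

Start: R = 6976 = 000001101101000000.
R = 6976 − (-127678) = 134654; wraps to -127490 = 100000110111111110
R = -127490 + (-79136) = -206626; wraps to 55518 = 001101100011011110
R = 55518 + 92864 = 148382; wraps to -113762 = 100100001110011110

100100001110011110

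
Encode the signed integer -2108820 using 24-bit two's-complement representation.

110111111101001001101100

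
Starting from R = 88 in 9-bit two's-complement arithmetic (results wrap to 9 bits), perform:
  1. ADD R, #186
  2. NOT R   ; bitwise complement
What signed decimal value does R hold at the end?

Start: R = 88 = 001011000.
R = 88 + 186 = 274; wraps to -238 = 100010010
R = NOT 100010010 = 011101101 = 237

237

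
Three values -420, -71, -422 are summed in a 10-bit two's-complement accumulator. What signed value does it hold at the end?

111

-420 + (-71) = -491 (1000010101)
-491 + (-422) = -913 → wraps to 111 (0001101111)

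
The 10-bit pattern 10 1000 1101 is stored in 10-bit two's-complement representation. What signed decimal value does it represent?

MSB is 1, so the value is negative.
Unsigned reading: 653. Subtract 2^10 = 1024: 653 − 1024 = -371.

-371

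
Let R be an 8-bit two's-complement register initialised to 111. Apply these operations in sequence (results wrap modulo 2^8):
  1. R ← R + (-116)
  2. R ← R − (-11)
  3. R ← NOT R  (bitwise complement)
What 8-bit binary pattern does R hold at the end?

11111001

Start: R = 111 = 01101111.
R = 111 + (-116) = -5 = 11111011
R = -5 − (-11) = 6 = 00000110
R = NOT 00000110 = 11111001 = -7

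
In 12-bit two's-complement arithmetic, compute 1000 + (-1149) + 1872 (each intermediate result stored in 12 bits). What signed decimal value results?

1723

1000 + (-1149) = -149 (111101101011)
-149 + 1872 = 1723 (011010111011)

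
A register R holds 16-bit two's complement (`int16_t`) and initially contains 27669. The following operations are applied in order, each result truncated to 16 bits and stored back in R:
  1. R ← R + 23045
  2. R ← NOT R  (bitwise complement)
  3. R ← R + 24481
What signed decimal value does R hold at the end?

-26234

Start: R = 27669 = 0110110000010101.
R = 27669 + 23045 = 50714; wraps to -14822 = 1100011000011010
R = NOT 1100011000011010 = 0011100111100101 = 14821
R = 14821 + 24481 = 39302; wraps to -26234 = 1001100110000110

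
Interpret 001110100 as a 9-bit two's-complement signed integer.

MSB is 0, so the value is non-negative: 001110100 = 116.

116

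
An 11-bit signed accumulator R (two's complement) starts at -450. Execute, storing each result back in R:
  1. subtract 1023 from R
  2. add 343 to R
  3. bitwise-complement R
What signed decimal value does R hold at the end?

-919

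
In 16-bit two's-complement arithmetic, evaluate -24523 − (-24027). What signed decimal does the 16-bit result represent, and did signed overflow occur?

-496; no overflow

-24523 → 1010000000110101
-24027 → 1010001000100101
Subtract via negate-and-add: invert 1010001000100101 + 1 = 0101110111011011 (i.e. 24027).
  1010000000110101
+ 0101110111011011
= 1111111000010000
Result 1111111000010000: MSB = 1 → 65040 − 65536 = -496.
Addends (after negating the subtrahend) have opposite signs, so signed overflow cannot occur.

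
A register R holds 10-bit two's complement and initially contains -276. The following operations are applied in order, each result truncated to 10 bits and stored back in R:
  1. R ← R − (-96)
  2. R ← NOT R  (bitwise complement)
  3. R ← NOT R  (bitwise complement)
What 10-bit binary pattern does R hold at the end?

Start: R = -276 = 1011101100.
R = -276 − (-96) = -180 = 1101001100
R = NOT 1101001100 = 0010110011 = 179
R = NOT 0010110011 = 1101001100 = -180

1101001100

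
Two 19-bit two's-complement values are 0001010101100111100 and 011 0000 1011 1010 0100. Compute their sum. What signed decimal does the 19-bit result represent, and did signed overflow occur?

0001010101100111100 = 43836 (signed)
011 0000 1011 1010 0100 → 0110000101110100100 = 199588 (signed)
  0001010101100111100
+ 0110000101110100100
= 0111011011011100000
Result 0111011011011100000: MSB = 0 → value 243424.
Both addends are non-negative and so is the stored result: no signed overflow.

243424; no overflow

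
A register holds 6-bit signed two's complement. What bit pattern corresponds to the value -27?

100101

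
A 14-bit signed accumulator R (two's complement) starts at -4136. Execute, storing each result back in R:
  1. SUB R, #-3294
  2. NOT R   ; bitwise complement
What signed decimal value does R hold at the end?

841

Start: R = -4136 = 10111111011000.
R = -4136 − (-3294) = -842 = 11110010110110
R = NOT 11110010110110 = 00001101001001 = 841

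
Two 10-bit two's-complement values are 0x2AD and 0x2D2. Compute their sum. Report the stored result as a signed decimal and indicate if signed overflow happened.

383; overflow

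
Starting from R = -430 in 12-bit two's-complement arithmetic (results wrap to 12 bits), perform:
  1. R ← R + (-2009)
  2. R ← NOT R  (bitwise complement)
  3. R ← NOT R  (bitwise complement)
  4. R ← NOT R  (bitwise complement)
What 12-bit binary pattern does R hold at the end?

100110000110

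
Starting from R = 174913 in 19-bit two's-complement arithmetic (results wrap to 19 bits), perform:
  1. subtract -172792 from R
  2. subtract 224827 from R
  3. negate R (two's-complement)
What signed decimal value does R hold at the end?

Start: R = 174913 = 0101010101101000001.
R = 174913 − (-172792) = 347705; wraps to -176583 = 1010100111000111001
R = -176583 − 224827 = -401410; wraps to 122878 = 0011101111111111110
R = −(122878) = -122878 = 1100010000000000010

-122878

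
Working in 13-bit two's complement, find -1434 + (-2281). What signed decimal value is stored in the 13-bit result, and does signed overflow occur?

-3715; no overflow

-1434 → 1101001100110
-2281 → 1011100010111
  1101001100110
+ 1011100010111
= 1000101111101  (discard carry-out 1)
Result 1000101111101: MSB = 1 → 4477 − 8192 = -3715.
Both addends are negative and so is the stored result: no signed overflow.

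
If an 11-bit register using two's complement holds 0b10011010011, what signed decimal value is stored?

-813

MSB is 1, so the value is negative.
Unsigned reading: 1235. Subtract 2^11 = 2048: 1235 − 2048 = -813.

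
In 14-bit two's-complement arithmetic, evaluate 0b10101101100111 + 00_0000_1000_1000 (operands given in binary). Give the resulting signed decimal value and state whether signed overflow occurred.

0b10101101100111 → 10101101100111 = -5273 (signed)
00_0000_1000_1000 → 00000010001000 = 136 (signed)
  10101101100111
+ 00000010001000
= 10101111101111
Result 10101111101111: MSB = 1 → 11247 − 16384 = -5137.
Addends have opposite signs, so signed overflow cannot occur.

-5137; no overflow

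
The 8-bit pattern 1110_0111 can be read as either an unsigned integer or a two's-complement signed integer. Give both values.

Unsigned: 11100111 = 231.
Signed: MSB=1 → 231 − 256 = -25.

unsigned = 231, signed = -25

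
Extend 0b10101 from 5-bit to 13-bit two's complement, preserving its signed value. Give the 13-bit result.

1111111110101

MSB of 10101 is 1; replicate it into the new high bits.
11111111|10101 → 1111111110101 (still -11).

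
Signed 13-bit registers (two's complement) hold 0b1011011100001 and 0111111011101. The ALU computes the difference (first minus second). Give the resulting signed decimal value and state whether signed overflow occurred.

0b1011011100001 → 1011011100001 = -2335 (signed)
0111111011101 = 4061 (signed)
Subtract via negate-and-add: invert 0111111011101 + 1 = 1000000100011 (i.e. -4061).
  1011011100001
+ 1000000100011
= 0011100000100  (discard carry-out 1)
Result 0011100000100: MSB = 0 → value 1796.
Both addends (after negating the subtrahend) are negative but the stored result is non-negative: signed overflow. The true value -2335 − 4061 = -6396 lies outside [-4096, 4095].

1796; overflow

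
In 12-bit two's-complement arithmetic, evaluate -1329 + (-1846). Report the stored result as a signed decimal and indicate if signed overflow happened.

-1329 → 101011001111
-1846 → 100011001010
  101011001111
+ 100011001010
= 001110011001  (discard carry-out 1)
Result 001110011001: MSB = 0 → value 921.
Both addends are negative but the stored result is non-negative: signed overflow. The true value -1329 + (-1846) = -3175 lies outside [-2048, 2047].

921; overflow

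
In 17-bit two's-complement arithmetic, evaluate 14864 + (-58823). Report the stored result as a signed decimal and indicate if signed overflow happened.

-43959; no overflow

14864 → 00011101000010000
-58823 → 10001101000111001
  00011101000010000
+ 10001101000111001
= 10101010001001001
Result 10101010001001001: MSB = 1 → 87113 − 131072 = -43959.
Addends have opposite signs, so signed overflow cannot occur.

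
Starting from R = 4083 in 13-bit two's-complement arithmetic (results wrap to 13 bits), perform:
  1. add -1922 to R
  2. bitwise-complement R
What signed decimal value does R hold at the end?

-2162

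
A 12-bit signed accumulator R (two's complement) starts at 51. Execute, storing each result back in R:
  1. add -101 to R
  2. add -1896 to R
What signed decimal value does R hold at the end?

-1946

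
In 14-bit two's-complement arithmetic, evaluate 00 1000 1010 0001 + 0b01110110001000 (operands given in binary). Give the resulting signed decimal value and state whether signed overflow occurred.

-6615; overflow

00 1000 1010 0001 → 00100010100001 = 2209 (signed)
0b01110110001000 → 01110110001000 = 7560 (signed)
  00100010100001
+ 01110110001000
= 10011000101001
Result 10011000101001: MSB = 1 → 9769 − 16384 = -6615.
Both addends are non-negative but the stored result is negative: signed overflow. The true value 2209 + 7560 = 9769 lies outside [-8192, 8191].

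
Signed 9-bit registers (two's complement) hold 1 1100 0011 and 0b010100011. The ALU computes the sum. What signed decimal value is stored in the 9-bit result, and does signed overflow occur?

1 1100 0011 → 111000011 = -61 (signed)
0b010100011 → 010100011 = 163 (signed)
  111000011
+ 010100011
= 001100110  (discard carry-out 1)
Result 001100110: MSB = 0 → value 102.
Addends have opposite signs, so signed overflow cannot occur.

102; no overflow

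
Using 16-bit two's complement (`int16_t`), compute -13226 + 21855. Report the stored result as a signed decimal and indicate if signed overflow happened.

-13226 → 1100110001010110
21855 → 0101010101011111
  1100110001010110
+ 0101010101011111
= 0010000110110101  (discard carry-out 1)
Result 0010000110110101: MSB = 0 → value 8629.
Addends have opposite signs, so signed overflow cannot occur.

8629; no overflow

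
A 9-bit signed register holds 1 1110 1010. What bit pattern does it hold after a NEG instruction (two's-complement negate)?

000010110

Invert: 000010101. Add 1: 000010110.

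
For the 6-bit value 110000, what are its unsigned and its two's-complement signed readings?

Unsigned: 110000 = 48.
Signed: MSB=1 → 48 − 64 = -16.

unsigned = 48, signed = -16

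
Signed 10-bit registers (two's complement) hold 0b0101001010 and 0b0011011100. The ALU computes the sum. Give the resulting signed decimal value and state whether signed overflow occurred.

0b0101001010 → 0101001010 = 330 (signed)
0b0011011100 → 0011011100 = 220 (signed)
  0101001010
+ 0011011100
= 1000100110
Result 1000100110: MSB = 1 → 550 − 1024 = -474.
Both addends are non-negative but the stored result is negative: signed overflow. The true value 330 + 220 = 550 lies outside [-512, 511].

-474; overflow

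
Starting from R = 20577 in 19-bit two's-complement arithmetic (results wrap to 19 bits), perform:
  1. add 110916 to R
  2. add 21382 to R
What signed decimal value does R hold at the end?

Start: R = 20577 = 0000101000001100001.
R = 20577 + 110916 = 131493 = 0100000000110100101
R = 131493 + 21382 = 152875 = 0100101010100101011

152875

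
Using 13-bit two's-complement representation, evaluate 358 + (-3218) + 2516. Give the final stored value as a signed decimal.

-344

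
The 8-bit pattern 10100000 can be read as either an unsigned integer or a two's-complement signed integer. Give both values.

unsigned = 160, signed = -96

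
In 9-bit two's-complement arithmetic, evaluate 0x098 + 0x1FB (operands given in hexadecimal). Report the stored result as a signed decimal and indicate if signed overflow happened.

0x098 = 010011000 = 152 (signed)
0x1FB = 111111011 = -5 (signed)
  010011000
+ 111111011
= 010010011  (discard carry-out 1)
Result 010010011: MSB = 0 → value 147.
Addends have opposite signs, so signed overflow cannot occur.

147; no overflow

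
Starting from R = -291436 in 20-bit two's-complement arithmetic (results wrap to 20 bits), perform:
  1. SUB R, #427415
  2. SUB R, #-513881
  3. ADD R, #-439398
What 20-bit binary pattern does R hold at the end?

01100010101011110000

Start: R = -291436 = 10111000110110010100.
R = -291436 − 427415 = -718851; wraps to 329725 = 01010000011111111101
R = 329725 − (-513881) = 843606; wraps to -204970 = 11001101111101010110
R = -204970 + (-439398) = -644368; wraps to 404208 = 01100010101011110000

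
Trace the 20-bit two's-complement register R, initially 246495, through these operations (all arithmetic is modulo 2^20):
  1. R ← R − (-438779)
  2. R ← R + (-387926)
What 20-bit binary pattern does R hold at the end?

Start: R = 246495 = 00111100001011011111.
R = 246495 − (-438779) = 685274; wraps to -363302 = 10100111010011011010
R = -363302 + (-387926) = -751228; wraps to 297348 = 01001000100110000100

01001000100110000100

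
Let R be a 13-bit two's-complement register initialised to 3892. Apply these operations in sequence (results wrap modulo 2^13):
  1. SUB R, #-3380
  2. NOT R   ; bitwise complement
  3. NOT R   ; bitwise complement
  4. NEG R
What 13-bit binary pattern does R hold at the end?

0001110011000

Start: R = 3892 = 0111100110100.
R = 3892 − (-3380) = 7272; wraps to -920 = 1110001101000
R = NOT 1110001101000 = 0001110010111 = 919
R = NOT 0001110010111 = 1110001101000 = -920
R = −(-920) = 920 = 0001110011000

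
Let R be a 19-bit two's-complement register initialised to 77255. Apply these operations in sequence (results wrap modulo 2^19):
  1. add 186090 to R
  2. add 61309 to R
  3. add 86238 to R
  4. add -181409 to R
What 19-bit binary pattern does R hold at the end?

0111000000001101011

Start: R = 77255 = 0010010110111000111.
R = 77255 + 186090 = 263345; wraps to -260943 = 1000000010010110001
R = -260943 + 61309 = -199634 = 1001111010000101110
R = -199634 + 86238 = -113396 = 1100100010100001100
R = -113396 + (-181409) = -294805; wraps to 229483 = 0111000000001101011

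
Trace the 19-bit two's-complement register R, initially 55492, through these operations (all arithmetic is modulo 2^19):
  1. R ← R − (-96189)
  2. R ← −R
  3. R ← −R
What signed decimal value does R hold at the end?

Start: R = 55492 = 0001101100011000100.
R = 55492 − (-96189) = 151681 = 0100101000010000001
R = −(151681) = -151681 = 1011010111101111111
R = −(-151681) = 151681 = 0100101000010000001

151681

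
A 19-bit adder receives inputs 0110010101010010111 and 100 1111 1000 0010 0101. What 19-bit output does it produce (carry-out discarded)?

0000010001010111100

  0110010101010010111
+ 1001111100000100101
= 0000010001010111100  (discard carry-out 1)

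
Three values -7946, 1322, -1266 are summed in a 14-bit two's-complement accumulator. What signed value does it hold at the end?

-7946 + 1322 = -6624 (10011000100000)
-6624 + (-1266) = -7890 (10000100101110)

-7890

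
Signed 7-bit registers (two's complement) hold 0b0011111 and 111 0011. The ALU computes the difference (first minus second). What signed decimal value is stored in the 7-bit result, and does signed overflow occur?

44; no overflow

0b0011111 → 0011111 = 31 (signed)
111 0011 → 1110011 = -13 (signed)
Subtract via negate-and-add: invert 1110011 + 1 = 0001101 (i.e. 13).
  0011111
+ 0001101
= 0101100
Result 0101100: MSB = 0 → value 44.
Both addends (after negating the subtrahend) are non-negative and so is the stored result: no signed overflow.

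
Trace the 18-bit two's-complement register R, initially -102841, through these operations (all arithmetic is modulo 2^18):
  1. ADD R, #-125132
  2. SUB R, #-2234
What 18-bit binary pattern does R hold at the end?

Start: R = -102841 = 100110111001000111.
R = -102841 + (-125132) = -227973; wraps to 34171 = 001000010101111011
R = 34171 − (-2234) = 36405 = 001000111000110101

001000111000110101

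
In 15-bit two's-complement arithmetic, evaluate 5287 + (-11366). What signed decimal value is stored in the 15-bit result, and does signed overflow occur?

5287 → 001010010100111
-11366 → 101001110011010
  001010010100111
+ 101001110011010
= 110100001000001
Result 110100001000001: MSB = 1 → 26689 − 32768 = -6079.
Addends have opposite signs, so signed overflow cannot occur.

-6079; no overflow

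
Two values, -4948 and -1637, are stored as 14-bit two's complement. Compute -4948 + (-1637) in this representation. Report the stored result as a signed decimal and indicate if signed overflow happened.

-4948 → 10110010101100
-1637 → 11100110011011
  10110010101100
+ 11100110011011
= 10011001000111  (discard carry-out 1)
Result 10011001000111: MSB = 1 → 9799 − 16384 = -6585.
Both addends are negative and so is the stored result: no signed overflow.

-6585; no overflow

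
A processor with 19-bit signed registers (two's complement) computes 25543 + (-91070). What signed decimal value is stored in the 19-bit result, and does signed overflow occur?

-65527; no overflow

25543 → 0000110001111000111
-91070 → 1101001110001000010
  0000110001111000111
+ 1101001110001000010
= 1110000000000001001
Result 1110000000000001001: MSB = 1 → 458761 − 524288 = -65527.
Addends have opposite signs, so signed overflow cannot occur.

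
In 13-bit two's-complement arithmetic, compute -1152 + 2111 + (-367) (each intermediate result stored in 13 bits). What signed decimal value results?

-1152 + 2111 = 959 (0001110111111)
959 + (-367) = 592 (0001001010000)

592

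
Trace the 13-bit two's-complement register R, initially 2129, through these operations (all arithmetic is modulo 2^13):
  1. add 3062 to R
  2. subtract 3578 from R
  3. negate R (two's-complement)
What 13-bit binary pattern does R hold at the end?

Start: R = 2129 = 0100001010001.
R = 2129 + 3062 = 5191; wraps to -3001 = 1010001000111
R = -3001 − 3578 = -6579; wraps to 1613 = 0011001001101
R = −(1613) = -1613 = 1100110110011

1100110110011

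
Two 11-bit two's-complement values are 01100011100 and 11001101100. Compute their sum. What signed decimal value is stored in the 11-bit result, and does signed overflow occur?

392; no overflow

01100011100 = 796 (signed)
11001101100 = -404 (signed)
  01100011100
+ 11001101100
= 00110001000  (discard carry-out 1)
Result 00110001000: MSB = 0 → value 392.
Addends have opposite signs, so signed overflow cannot occur.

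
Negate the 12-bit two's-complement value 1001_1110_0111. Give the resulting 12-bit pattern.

011000011001

Invert: 011000011000. Add 1: 011000011001.
Check: 100111100111 = -1561, 011000011001 = 1561.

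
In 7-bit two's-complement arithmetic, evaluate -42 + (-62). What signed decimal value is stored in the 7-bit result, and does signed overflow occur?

-42 → 1010110
-62 → 1000010
  1010110
+ 1000010
= 0011000  (discard carry-out 1)
Result 0011000: MSB = 0 → value 24.
Both addends are negative but the stored result is non-negative: signed overflow. The true value -42 + (-62) = -104 lies outside [-64, 63].

24; overflow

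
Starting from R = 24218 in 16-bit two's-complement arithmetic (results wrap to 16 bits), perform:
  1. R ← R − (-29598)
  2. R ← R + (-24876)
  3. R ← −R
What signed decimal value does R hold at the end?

-28940

Start: R = 24218 = 0101111010011010.
R = 24218 − (-29598) = 53816; wraps to -11720 = 1101001000111000
R = -11720 + (-24876) = -36596; wraps to 28940 = 0111000100001100
R = −(28940) = -28940 = 1000111011110100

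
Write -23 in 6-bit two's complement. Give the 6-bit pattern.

|-23| = 23 = 010111 in 6 bits.
Invert the bits: 101000. Add 1: 101001.

101001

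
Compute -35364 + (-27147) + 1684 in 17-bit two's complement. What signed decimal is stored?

-60827

-35364 + (-27147) = -62511 (10000101111010001)
-62511 + 1684 = -60827 (10001001001100101)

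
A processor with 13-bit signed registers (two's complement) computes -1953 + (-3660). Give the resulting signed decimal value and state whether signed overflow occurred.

2579; overflow

-1953 → 1100001011111
-3660 → 1000110110100
  1100001011111
+ 1000110110100
= 0101000010011  (discard carry-out 1)
Result 0101000010011: MSB = 0 → value 2579.
Both addends are negative but the stored result is non-negative: signed overflow. The true value -1953 + (-3660) = -5613 lies outside [-4096, 4095].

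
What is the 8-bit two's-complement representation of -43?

11010101

|-43| = 43 = 00101011 in 8 bits.
Invert the bits: 11010100. Add 1: 11010101.
Check: 11010101 reads as 213 − 256 = -43.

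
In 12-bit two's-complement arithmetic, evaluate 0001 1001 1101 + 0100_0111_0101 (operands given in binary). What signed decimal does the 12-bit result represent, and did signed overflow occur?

1554; no overflow

0001 1001 1101 → 000110011101 = 413 (signed)
0100_0111_0101 → 010001110101 = 1141 (signed)
  000110011101
+ 010001110101
= 011000010010
Result 011000010010: MSB = 0 → value 1554.
Both addends are non-negative and so is the stored result: no signed overflow.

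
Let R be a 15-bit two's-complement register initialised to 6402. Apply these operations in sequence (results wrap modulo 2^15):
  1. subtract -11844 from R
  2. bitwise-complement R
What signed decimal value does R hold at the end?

Start: R = 6402 = 001100100000010.
R = 6402 − (-11844) = 18246; wraps to -14522 = 100011101000110
R = NOT 100011101000110 = 011100010111001 = 14521

14521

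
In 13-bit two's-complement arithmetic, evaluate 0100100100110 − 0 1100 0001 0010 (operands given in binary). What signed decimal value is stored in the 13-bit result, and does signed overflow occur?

0100100100110 = 2342 (signed)
0 1100 0001 0010 → 0110000010010 = 3090 (signed)
Subtract via negate-and-add: invert 0110000010010 + 1 = 1001111101110 (i.e. -3090).
  0100100100110
+ 1001111101110
= 1110100010100
Result 1110100010100: MSB = 1 → 7444 − 8192 = -748.
Addends (after negating the subtrahend) have opposite signs, so signed overflow cannot occur.

-748; no overflow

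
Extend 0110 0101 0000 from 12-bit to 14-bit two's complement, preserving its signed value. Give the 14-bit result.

MSB of 011001010000 is 0; replicate it into the new high bits.
00|011001010000 → 00011001010000 (still 1616).

00011001010000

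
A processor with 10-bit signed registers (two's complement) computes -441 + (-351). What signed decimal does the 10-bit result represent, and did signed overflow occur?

-441 → 1001000111
-351 → 1010100001
  1001000111
+ 1010100001
= 0011101000  (discard carry-out 1)
Result 0011101000: MSB = 0 → value 232.
Both addends are negative but the stored result is non-negative: signed overflow. The true value -441 + (-351) = -792 lies outside [-512, 511].

232; overflow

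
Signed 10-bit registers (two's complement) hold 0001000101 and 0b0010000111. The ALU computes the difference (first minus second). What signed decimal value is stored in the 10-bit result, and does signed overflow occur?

-66; no overflow

0001000101 = 69 (signed)
0b0010000111 → 0010000111 = 135 (signed)
Subtract via negate-and-add: invert 0010000111 + 1 = 1101111001 (i.e. -135).
  0001000101
+ 1101111001
= 1110111110
Result 1110111110: MSB = 1 → 958 − 1024 = -66.
Addends (after negating the subtrahend) have opposite signs, so signed overflow cannot occur.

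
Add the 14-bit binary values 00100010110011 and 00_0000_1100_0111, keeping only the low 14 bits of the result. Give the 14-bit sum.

  00100010110011
+ 00000011000111
= 00100101111010

00100101111010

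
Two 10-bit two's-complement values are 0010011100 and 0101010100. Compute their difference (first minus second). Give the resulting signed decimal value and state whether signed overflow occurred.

-184; no overflow

0010011100 = 156 (signed)
0101010100 = 340 (signed)
Subtract via negate-and-add: invert 0101010100 + 1 = 1010101100 (i.e. -340).
  0010011100
+ 1010101100
= 1101001000
Result 1101001000: MSB = 1 → 840 − 1024 = -184.
Addends (after negating the subtrahend) have opposite signs, so signed overflow cannot occur.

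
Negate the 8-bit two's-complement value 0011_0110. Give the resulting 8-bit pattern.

Invert: 11001001. Add 1: 11001010.
Check: 00110110 = 54, 11001010 = -54.

11001010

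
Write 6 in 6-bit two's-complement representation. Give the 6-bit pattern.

6 is non-negative, so write it directly in 6 bits: 000110.

000110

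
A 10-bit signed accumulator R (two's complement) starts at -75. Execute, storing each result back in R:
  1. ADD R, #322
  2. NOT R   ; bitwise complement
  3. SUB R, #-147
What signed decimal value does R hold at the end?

-101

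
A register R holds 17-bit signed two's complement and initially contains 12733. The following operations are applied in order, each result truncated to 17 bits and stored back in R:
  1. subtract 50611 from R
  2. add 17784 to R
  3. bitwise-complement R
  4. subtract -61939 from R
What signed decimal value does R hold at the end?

Start: R = 12733 = 00011000110111101.
R = 12733 − 50611 = -37878 = 10110110000001010
R = -37878 + 17784 = -20094 = 11011000110000010
R = NOT 11011000110000010 = 00100111001111101 = 20093
R = 20093 − (-61939) = 82032; wraps to -49040 = 10100000001110000

-49040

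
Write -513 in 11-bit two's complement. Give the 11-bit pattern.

10111111111

|-513| = 513 = 01000000001 in 11 bits.
Invert the bits: 10111111110. Add 1: 10111111111.
Check: 10111111111 reads as 1535 − 2048 = -513.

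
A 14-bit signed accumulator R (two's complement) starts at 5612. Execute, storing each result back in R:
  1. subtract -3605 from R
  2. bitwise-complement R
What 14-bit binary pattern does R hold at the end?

Start: R = 5612 = 01010111101100.
R = 5612 − (-3605) = 9217; wraps to -7167 = 10010000000001
R = NOT 10010000000001 = 01101111111110 = 7166

01101111111110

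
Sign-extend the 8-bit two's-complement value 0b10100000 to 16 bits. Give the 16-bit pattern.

MSB of 10100000 is 1; replicate it into the new high bits.
11111111|10100000 → 1111111110100000 (still -96).

1111111110100000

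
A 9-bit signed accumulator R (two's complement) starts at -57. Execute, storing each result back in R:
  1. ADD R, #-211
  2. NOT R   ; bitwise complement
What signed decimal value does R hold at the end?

Start: R = -57 = 111000111.
R = -57 + (-211) = -268; wraps to 244 = 011110100
R = NOT 011110100 = 100001011 = -245

-245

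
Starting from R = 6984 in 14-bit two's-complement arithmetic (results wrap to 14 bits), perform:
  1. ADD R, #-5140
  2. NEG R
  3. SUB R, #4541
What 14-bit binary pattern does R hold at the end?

Start: R = 6984 = 01101101001000.
R = 6984 + (-5140) = 1844 = 00011100110100
R = −(1844) = -1844 = 11100011001100
R = -1844 − 4541 = -6385 = 10011100001111

10011100001111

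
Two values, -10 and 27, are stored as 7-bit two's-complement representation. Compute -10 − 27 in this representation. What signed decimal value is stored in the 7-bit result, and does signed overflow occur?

-10 → 1110110
27 → 0011011
Subtract via negate-and-add: invert 0011011 + 1 = 1100101 (i.e. -27).
  1110110
+ 1100101
= 1011011  (discard carry-out 1)
Result 1011011: MSB = 1 → 91 − 128 = -37.
Both addends (after negating the subtrahend) are negative and so is the stored result: no signed overflow.

-37; no overflow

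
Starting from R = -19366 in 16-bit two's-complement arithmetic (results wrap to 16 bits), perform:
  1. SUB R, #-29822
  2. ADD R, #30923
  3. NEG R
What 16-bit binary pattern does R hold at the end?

Start: R = -19366 = 1011010001011010.
R = -19366 − (-29822) = 10456 = 0010100011011000
R = 10456 + 30923 = 41379; wraps to -24157 = 1010000110100011
R = −(-24157) = 24157 = 0101111001011101

0101111001011101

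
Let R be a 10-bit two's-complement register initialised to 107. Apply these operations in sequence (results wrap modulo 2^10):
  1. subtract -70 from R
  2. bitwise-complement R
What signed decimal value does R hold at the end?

-178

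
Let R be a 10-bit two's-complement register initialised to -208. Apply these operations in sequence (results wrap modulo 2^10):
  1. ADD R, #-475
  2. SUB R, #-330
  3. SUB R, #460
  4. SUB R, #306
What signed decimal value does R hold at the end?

Start: R = -208 = 1100110000.
R = -208 + (-475) = -683; wraps to 341 = 0101010101
R = 341 − (-330) = 671; wraps to -353 = 1010011111
R = -353 − 460 = -813; wraps to 211 = 0011010011
R = 211 − 306 = -95 = 1110100001

-95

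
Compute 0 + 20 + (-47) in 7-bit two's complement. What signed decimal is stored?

0 + 20 = 20 (0010100)
20 + (-47) = -27 (1100101)

-27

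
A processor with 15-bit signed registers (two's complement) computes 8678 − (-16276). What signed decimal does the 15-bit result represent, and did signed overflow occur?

8678 → 010000111100110
-16276 → 100000001101100
Subtract via negate-and-add: invert 100000001101100 + 1 = 011111110010100 (i.e. 16276).
  010000111100110
+ 011111110010100
= 110000101111010
Result 110000101111010: MSB = 1 → 24954 − 32768 = -7814.
Both addends (after negating the subtrahend) are non-negative but the stored result is negative: signed overflow. The true value 8678 − (-16276) = 24954 lies outside [-16384, 16383].

-7814; overflow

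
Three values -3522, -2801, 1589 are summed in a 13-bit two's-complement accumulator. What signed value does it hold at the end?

3458

-3522 + (-2801) = -6323 → wraps to 1869 (0011101001101)
1869 + 1589 = 3458 (0110110000010)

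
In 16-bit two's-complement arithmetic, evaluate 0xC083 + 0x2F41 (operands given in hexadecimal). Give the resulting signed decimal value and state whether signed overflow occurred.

0xC083 = 1100000010000011 = -16253 (signed)
0x2F41 = 0010111101000001 = 12097 (signed)
  1100000010000011
+ 0010111101000001
= 1110111111000100
Result 1110111111000100: MSB = 1 → 61380 − 65536 = -4156.
Addends have opposite signs, so signed overflow cannot occur.

-4156; no overflow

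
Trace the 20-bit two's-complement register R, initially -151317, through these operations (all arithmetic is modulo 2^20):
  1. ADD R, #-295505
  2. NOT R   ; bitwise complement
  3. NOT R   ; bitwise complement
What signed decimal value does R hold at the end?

-446822

Start: R = -151317 = 11011011000011101011.
R = -151317 + (-295505) = -446822 = 10010010111010011010
R = NOT 10010010111010011010 = 01101101000101100101 = 446821
R = NOT 01101101000101100101 = 10010010111010011010 = -446822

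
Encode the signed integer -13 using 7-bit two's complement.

1110011

|-13| = 13 = 0001101 in 7 bits.
Invert the bits: 1110010. Add 1: 1110011.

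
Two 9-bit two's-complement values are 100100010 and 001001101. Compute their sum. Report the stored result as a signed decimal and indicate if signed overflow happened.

100100010 = -222 (signed)
001001101 = 77 (signed)
  100100010
+ 001001101
= 101101111
Result 101101111: MSB = 1 → 367 − 512 = -145.
Addends have opposite signs, so signed overflow cannot occur.

-145; no overflow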